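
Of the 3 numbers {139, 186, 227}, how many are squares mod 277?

1

(139/277) = -1 → non-residue.
(186/277) = +1 → QR.
(227/277) = -1 → non-residue.
Total quadratic residues among the 3: 1.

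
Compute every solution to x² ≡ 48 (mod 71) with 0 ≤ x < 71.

30, 41

Since 71 ≡ 3 (mod 4), a square root of 48 is 48^((71+1)/4) = 48^18 mod 71.
Repeated squaring: 48^2≡32, 48^4≡30, 48^8≡48, 48^16≡32 (mod 71).
48^18 = 48^(16+2) ≡ 30 (mod 71).
Check: 30² = 900 ≡ 48 (mod 71). The two roots are 30 and 41.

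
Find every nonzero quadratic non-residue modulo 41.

Square k = 1,…,20 (k and 41−k give the same square):
1²=1, 2²=4, 3²=9, 4²=16, 5²=25, 6²=36, 7²≡8, 8²≡23, 9²≡40, 10²≡18, 11²≡39, 12²≡21, 13²≡5, 14²≡32, 15²≡20, 16²≡10, 17²≡2, 18²≡37, 19²≡33, 20²≡31 (mod 41).
The residues are {1, 2, 4, 5, 8, 9, 10, 16, 18, 20, 21, 23, 25, 31, 32, 33, 36, 37, 39, 40}; the non-residues are the remaining 20 nonzero classes.

3 6 7 11 12 13 14 15 17 19 22 24 26 27 28 29 30 34 35 38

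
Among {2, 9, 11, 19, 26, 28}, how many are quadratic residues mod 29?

(2/29) = -1 → non-residue.
(9/29) = +1 → QR.
(11/29) = -1 → non-residue.
(19/29) = -1 → non-residue.
(26/29) = -1 → non-residue.
(28/29) = +1 → QR.
Total quadratic residues among the 6: 2.

2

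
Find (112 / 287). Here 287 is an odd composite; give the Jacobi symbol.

0

Pull out 2^4: since 287 ≡ 7 (mod 8), (2/287) = +1, so (2/287)^4 = +1.
Reciprocity: 7 ≡ 3 and 287 ≡ 3 (mod 4), so (7/287) = −(287/7).
Reduce top mod 7: now compute (0/7).
Top reduces to 0: gcd > 1, so the symbol is 0.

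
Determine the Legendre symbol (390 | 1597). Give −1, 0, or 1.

-1

Pull out 2: since 1597 ≡ 5 (mod 8), (2/1597) = -1.
Reciprocity: 195 ≡ 3 and 1597 ≡ 1 (mod 4), so (195/1597) = +(1597/195).
Reduce top mod 195: now compute (37/195).
Reciprocity: 37 ≡ 1 and 195 ≡ 3 (mod 4), so (37/195) = +(195/37).
Reduce top mod 37: now compute (10/37).
Pull out 2: since 37 ≡ 5 (mod 8), (2/37) = -1.
Reciprocity: 5 ≡ 1 and 37 ≡ 1 (mod 4), so (5/37) = +(37/5).
Reduce top mod 5: now compute (2/5).
Pull out 2: since 5 ≡ 5 (mod 8), (2/5) = -1.
Reached (1/5) = 1. Collecting the sign flips along the way, the symbol is -1.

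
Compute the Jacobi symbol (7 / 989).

Reciprocity: 7 ≡ 3 and 989 ≡ 1 (mod 4), so (7/989) = +(989/7).
Reduce top mod 7: now compute (2/7).
Pull out 2: since 7 ≡ 7 (mod 8), (2/7) = +1.
Reached (1/7) = 1. Collecting the sign flips along the way, the symbol is +1.

1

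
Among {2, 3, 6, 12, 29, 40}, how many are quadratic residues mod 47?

4

(2/47) = +1 → QR.
(3/47) = +1 → QR.
(6/47) = +1 → QR.
(12/47) = +1 → QR.
(29/47) = -1 → non-residue.
(40/47) = -1 → non-residue.
Total quadratic residues among the 6: 4.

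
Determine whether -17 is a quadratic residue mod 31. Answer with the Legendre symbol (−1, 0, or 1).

Euler's criterion: (-17/31) ≡ 14^15 (mod 31).
14^2 ≡ 10 (mod 31)
14^4 ≡ 7 (mod 31)
14^8 ≡ 18 (mod 31)
14^15 = 14^(8+4+2+1) ≡ 1 (mod 31).
Result is 1, so (-17/31) = 1.

1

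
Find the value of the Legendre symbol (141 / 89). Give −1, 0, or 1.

-1

First reduce: 141 ≡ 52 (mod 89).
Pull out 2^2: since 89 ≡ 1 (mod 8), (2/89) = +1, so (2/89)^2 = +1.
Reciprocity: 13 ≡ 1 and 89 ≡ 1 (mod 4), so (13/89) = +(89/13).
Reduce top mod 13: now compute (11/13).
Reciprocity: 11 ≡ 3 and 13 ≡ 1 (mod 4), so (11/13) = +(13/11).
Reduce top mod 11: now compute (2/11).
Pull out 2: since 11 ≡ 3 (mod 8), (2/11) = -1.
Reached (1/11) = 1. Collecting the sign flips along the way, the symbol is -1.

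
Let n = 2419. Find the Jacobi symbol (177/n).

0

Reciprocity: 177 ≡ 1 and 2419 ≡ 3 (mod 4), so (177/2419) = +(2419/177).
Reduce top mod 177: now compute (118/177).
Pull out 2: since 177 ≡ 1 (mod 8), (2/177) = +1.
Reciprocity: 59 ≡ 3 and 177 ≡ 1 (mod 4), so (59/177) = +(177/59).
Reduce top mod 59: now compute (0/59).
Top reduces to 0: gcd > 1, so the symbol is 0.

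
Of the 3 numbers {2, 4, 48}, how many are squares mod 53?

(2/53) = -1 → non-residue.
(4/53) = +1 → QR.
(48/53) = -1 → non-residue.
Total quadratic residues among the 3: 1.

1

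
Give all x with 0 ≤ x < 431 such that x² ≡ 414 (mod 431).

Since 431 ≡ 3 (mod 4), a square root of 414 is 414^((431+1)/4) = 414^108 mod 431.
Repeated squaring: 414^2≡289, 414^4≡338, 414^8≡29, 414^16≡410, 414^32≡10, 414^64≡100 (mod 431).
414^108 = 414^(64+32+8+4) ≡ 198 (mod 431).
Check: 198² = 39204 ≡ 414 (mod 431). The two roots are 198 and 233.

198, 233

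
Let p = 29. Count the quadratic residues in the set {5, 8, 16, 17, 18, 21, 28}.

(5/29) = +1 → QR.
(8/29) = -1 → non-residue.
(16/29) = +1 → QR.
(17/29) = -1 → non-residue.
(18/29) = -1 → non-residue.
(21/29) = -1 → non-residue.
(28/29) = +1 → QR.
Total quadratic residues among the 7: 3.

3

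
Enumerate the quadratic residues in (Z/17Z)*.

1 2 4 8 9 13 15 16

Square k = 1,…,8 (k and 17−k give the same square):
1²=1, 2²=4, 3²=9, 4²=16, 5²≡8, 6²≡2, 7²≡15, 8²≡13 (mod 17).
So the quadratic residues mod 17 are {1, 2, 4, 8, 9, 13, 15, 16}.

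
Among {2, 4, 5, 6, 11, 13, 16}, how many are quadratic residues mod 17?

(2/17) = +1 → QR.
(4/17) = +1 → QR.
(5/17) = -1 → non-residue.
(6/17) = -1 → non-residue.
(11/17) = -1 → non-residue.
(13/17) = +1 → QR.
(16/17) = +1 → QR.
Total quadratic residues among the 7: 4.

4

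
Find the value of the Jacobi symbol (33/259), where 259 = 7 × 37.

Reciprocity: 33 ≡ 1 and 259 ≡ 3 (mod 4), so (33/259) = +(259/33).
Reduce top mod 33: now compute (28/33).
Pull out 2^2: since 33 ≡ 1 (mod 8), (2/33) = +1, so (2/33)^2 = +1.
Reciprocity: 7 ≡ 3 and 33 ≡ 1 (mod 4), so (7/33) = +(33/7).
Reduce top mod 7: now compute (5/7).
Reciprocity: 5 ≡ 1 and 7 ≡ 3 (mod 4), so (5/7) = +(7/5).
Reduce top mod 5: now compute (2/5).
Pull out 2: since 5 ≡ 5 (mod 8), (2/5) = -1.
Reached (1/5) = 1. Collecting the sign flips along the way, the symbol is -1.

-1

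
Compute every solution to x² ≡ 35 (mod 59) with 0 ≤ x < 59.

25, 34

Since 59 ≡ 3 (mod 4), a square root of 35 is 35^((59+1)/4) = 35^15 mod 59.
Repeated squaring: 35^2≡45, 35^4≡19, 35^8≡7 (mod 59).
35^15 = 35^(8+4+2+1) ≡ 25 (mod 59).
Check: 25² = 625 ≡ 35 (mod 59). The two roots are 25 and 34.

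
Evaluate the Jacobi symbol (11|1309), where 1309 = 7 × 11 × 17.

Reciprocity: 11 ≡ 3 and 1309 ≡ 1 (mod 4), so (11/1309) = +(1309/11).
Reduce top mod 11: now compute (0/11).
Top reduces to 0: gcd > 1, so the symbol is 0.

0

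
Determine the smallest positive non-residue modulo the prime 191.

(2/191) = +1, so 2 is a residue.
(3/191) = +1, so 3 is a residue.
(4/191) = +1, so 4 is a residue.
(5/191) = +1, so 5 is a residue.
(6/191) = +1, so 6 is a residue.
(7/191) = −1, so 7 is the smallest positive non-residue mod 191.

7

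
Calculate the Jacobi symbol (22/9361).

Pull out 2: since 9361 ≡ 1 (mod 8), (2/9361) = +1.
Reciprocity: 11 ≡ 3 and 9361 ≡ 1 (mod 4), so (11/9361) = +(9361/11).
Reduce top mod 11: now compute (0/11).
Top reduces to 0: gcd > 1, so the symbol is 0.

0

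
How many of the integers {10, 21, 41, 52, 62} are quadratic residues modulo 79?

(10/79) = +1 → QR.
(21/79) = +1 → QR.
(41/79) = -1 → non-residue.
(52/79) = +1 → QR.
(62/79) = +1 → QR.
Total quadratic residues among the 5: 4.

4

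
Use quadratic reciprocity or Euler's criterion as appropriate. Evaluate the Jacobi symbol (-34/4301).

0

First reduce: -34 ≡ 4267 (mod 4301).
Reciprocity: 4267 ≡ 3 and 4301 ≡ 1 (mod 4), so (4267/4301) = +(4301/4267).
Reduce top mod 4267: now compute (34/4267).
Pull out 2: since 4267 ≡ 3 (mod 8), (2/4267) = -1.
Reciprocity: 17 ≡ 1 and 4267 ≡ 3 (mod 4), so (17/4267) = +(4267/17).
Reduce top mod 17: now compute (0/17).
Top reduces to 0: gcd > 1, so the symbol is 0.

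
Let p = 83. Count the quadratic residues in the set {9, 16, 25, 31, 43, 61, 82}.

5

(9/83) = +1 → QR.
(16/83) = +1 → QR.
(25/83) = +1 → QR.
(31/83) = +1 → QR.
(43/83) = -1 → non-residue.
(61/83) = +1 → QR.
(82/83) = -1 → non-residue.
Total quadratic residues among the 7: 5.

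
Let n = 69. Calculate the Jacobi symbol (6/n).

Pull out 2: since 69 ≡ 5 (mod 8), (2/69) = -1.
Reciprocity: 3 ≡ 3 and 69 ≡ 1 (mod 4), so (3/69) = +(69/3).
Reduce top mod 3: now compute (0/3).
Top reduces to 0: gcd > 1, so the symbol is 0.

0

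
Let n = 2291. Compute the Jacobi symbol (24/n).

Pull out 2^3: since 2291 ≡ 3 (mod 8), (2/2291) = -1, so (2/2291)^3 = -1.
Reciprocity: 3 ≡ 3 and 2291 ≡ 3 (mod 4), so (3/2291) = −(2291/3).
Reduce top mod 3: now compute (2/3).
Pull out 2: since 3 ≡ 3 (mod 8), (2/3) = -1.
Reached (1/3) = 1. Collecting the sign flips along the way, the symbol is -1.

-1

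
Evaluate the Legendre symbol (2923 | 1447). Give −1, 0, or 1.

-1

First reduce: 2923 ≡ 29 (mod 1447).
Reciprocity: 29 ≡ 1 and 1447 ≡ 3 (mod 4), so (29/1447) = +(1447/29).
Reduce top mod 29: now compute (26/29).
Pull out 2: since 29 ≡ 5 (mod 8), (2/29) = -1.
Reciprocity: 13 ≡ 1 and 29 ≡ 1 (mod 4), so (13/29) = +(29/13).
Reduce top mod 13: now compute (3/13).
Reciprocity: 3 ≡ 3 and 13 ≡ 1 (mod 4), so (3/13) = +(13/3).
Reduce top mod 3: now compute (1/3).
Reached (1/3) = 1. Collecting the sign flips along the way, the symbol is -1.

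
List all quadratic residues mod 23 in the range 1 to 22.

Square k = 1,…,11 (k and 23−k give the same square):
1²=1, 2²=4, 3²=9, 4²=16, 5²≡2, 6²≡13, 7²≡3, 8²≡18, 9²≡12, 10²≡8, 11²≡6 (mod 23).
So the quadratic residues mod 23 are {1, 2, 3, 4, 6, 8, 9, 12, 13, 16, 18}.

1 2 3 4 6 8 9 12 13 16 18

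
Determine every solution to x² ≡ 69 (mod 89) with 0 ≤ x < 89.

89 ≡ 1 (mod 4), so we find a root by search.
Trying successive values, 43² = 1849 ≡ 69 (mod 89). The other root is 89 − 43 = 46.

43, 46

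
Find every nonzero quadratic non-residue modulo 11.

2 6 7 8 10

Square k = 1,…,5 (k and 11−k give the same square):
1²=1, 2²=4, 3²=9, 4²≡5, 5²≡3 (mod 11).
The residues are {1, 3, 4, 5, 9}; the non-residues are the remaining 5 nonzero classes.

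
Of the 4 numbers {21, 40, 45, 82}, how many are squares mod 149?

2

(21/149) = -1 → non-residue.
(40/149) = -1 → non-residue.
(45/149) = +1 → QR.
(82/149) = +1 → QR.
Total quadratic residues among the 4: 2.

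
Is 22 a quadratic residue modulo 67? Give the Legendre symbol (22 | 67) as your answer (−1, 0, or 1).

1

Euler's criterion: (22/67) ≡ 22^33 (mod 67).
22^2 ≡ 15 (mod 67)
22^4 ≡ 24 (mod 67)
22^8 ≡ 40 (mod 67)
22^16 ≡ 59 (mod 67)
22^32 ≡ 64 (mod 67)
22^33 = 22^(32+1) ≡ 1 (mod 67).
Result is 1, so (22/67) = 1.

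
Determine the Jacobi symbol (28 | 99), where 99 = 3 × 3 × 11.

-1

Pull out 2^2: since 99 ≡ 3 (mod 8), (2/99) = -1, so (2/99)^2 = +1.
Reciprocity: 7 ≡ 3 and 99 ≡ 3 (mod 4), so (7/99) = −(99/7).
Reduce top mod 7: now compute (1/7).
Reached (1/7) = 1. Collecting the sign flips along the way, the symbol is -1.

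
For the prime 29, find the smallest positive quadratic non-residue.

2

(2/29) = −1, so 2 is the smallest positive non-residue mod 29.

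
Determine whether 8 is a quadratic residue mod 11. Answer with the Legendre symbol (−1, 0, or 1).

-1

Pull out 2^3: since 11 ≡ 3 (mod 8), (2/11) = -1, so (2/11)^3 = -1.
Reached (1/11) = 1. Collecting the sign flips along the way, the symbol is -1.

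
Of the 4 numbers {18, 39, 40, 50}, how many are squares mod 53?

(18/53) = -1 → non-residue.
(39/53) = -1 → non-residue.
(40/53) = +1 → QR.
(50/53) = -1 → non-residue.
Total quadratic residues among the 4: 1.

1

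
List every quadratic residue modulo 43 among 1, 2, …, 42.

Square k = 1,…,21 (k and 43−k give the same square):
1²=1, 2²=4, 3²=9, 4²=16, 5²=25, 6²=36, 7²≡6, 8²≡21, 9²≡38, 10²≡14, 11²≡35, 12²≡15, 13²≡40, 14²≡24, 15²≡10, 16²≡41, 17²≡31, 18²≡23, 19²≡17, 20²≡13, 21²≡11 (mod 43).
So the quadratic residues mod 43 are {1, 4, 6, 9, 10, 11, 13, 14, 15, 16, 17, 21, 23, 24, 25, 31, 35, 36, 38, 40, 41}.

1 4 6 9 10 11 13 14 15 16 17 21 23 24 25 31 35 36 38 40 41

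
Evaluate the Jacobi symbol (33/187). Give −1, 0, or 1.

0

Reciprocity: 33 ≡ 1 and 187 ≡ 3 (mod 4), so (33/187) = +(187/33).
Reduce top mod 33: now compute (22/33).
Pull out 2: since 33 ≡ 1 (mod 8), (2/33) = +1.
Reciprocity: 11 ≡ 3 and 33 ≡ 1 (mod 4), so (11/33) = +(33/11).
Reduce top mod 11: now compute (0/11).
Top reduces to 0: gcd > 1, so the symbol is 0.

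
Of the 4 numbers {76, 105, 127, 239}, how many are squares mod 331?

4

(76/331) = +1 → QR.
(105/331) = +1 → QR.
(127/331) = +1 → QR.
(239/331) = +1 → QR.
Total quadratic residues among the 4: 4.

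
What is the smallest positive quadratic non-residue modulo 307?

2

(2/307) = −1, so 2 is the smallest positive non-residue mod 307.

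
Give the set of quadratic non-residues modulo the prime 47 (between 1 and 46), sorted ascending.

Square k = 1,…,23 (k and 47−k give the same square):
1²=1, 2²=4, 3²=9, 4²=16, 5²=25, 6²=36, 7²≡2, 8²≡17, 9²≡34, 10²≡6, 11²≡27, 12²≡3, 13²≡28, 14²≡8, 15²≡37, 16²≡21, 17²≡7, 18²≡42, 19²≡32, 20²≡24, 21²≡18, 22²≡14, 23²≡12 (mod 47).
The residues are {1, 2, 3, 4, 6, 7, 8, 9, 12, 14, 16, 17, 18, 21, 24, 25, 27, 28, 32, 34, 36, 37, 42}; the non-residues are the remaining 23 nonzero classes.

5, 10, 11, 13, 15, 19, 20, 22, 23, 26, 29, 30, 31, 33, 35, 38, 39, 40, 41, 43, 44, 45, 46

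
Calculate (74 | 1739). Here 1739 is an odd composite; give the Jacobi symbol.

0

Pull out 2: since 1739 ≡ 3 (mod 8), (2/1739) = -1.
Reciprocity: 37 ≡ 1 and 1739 ≡ 3 (mod 4), so (37/1739) = +(1739/37).
Reduce top mod 37: now compute (0/37).
Top reduces to 0: gcd > 1, so the symbol is 0.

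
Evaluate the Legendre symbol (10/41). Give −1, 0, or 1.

Pull out 2: since 41 ≡ 1 (mod 8), (2/41) = +1.
Reciprocity: 5 ≡ 1 and 41 ≡ 1 (mod 4), so (5/41) = +(41/5).
Reduce top mod 5: now compute (1/5).
Reached (1/5) = 1. Collecting the sign flips along the way, the symbol is +1.

1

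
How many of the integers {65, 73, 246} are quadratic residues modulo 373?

1

(65/373) = -1 → non-residue.
(73/373) = +1 → QR.
(246/373) = -1 → non-residue.
Total quadratic residues among the 3: 1.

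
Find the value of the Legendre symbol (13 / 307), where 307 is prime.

-1

Euler's criterion: (13/307) ≡ 13^153 (mod 307).
13^2 ≡ 169 (mod 307)
13^4 ≡ 10 (mod 307)
13^8 ≡ 100 (mod 307)
13^16 ≡ 176 (mod 307)
13^32 ≡ 276 (mod 307)
13^64 ≡ 40 (mod 307)
13^128 ≡ 65 (mod 307)
13^153 = 13^(128+16+8+1) ≡ 306 (mod 307).
Result is 306 ≡ −1, so (13/307) = −1.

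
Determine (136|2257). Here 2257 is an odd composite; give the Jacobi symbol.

Pull out 2^3: since 2257 ≡ 1 (mod 8), (2/2257) = +1, so (2/2257)^3 = +1.
Reciprocity: 17 ≡ 1 and 2257 ≡ 1 (mod 4), so (17/2257) = +(2257/17).
Reduce top mod 17: now compute (13/17).
Reciprocity: 13 ≡ 1 and 17 ≡ 1 (mod 4), so (13/17) = +(17/13).
Reduce top mod 13: now compute (4/13).
Pull out 2^2: since 13 ≡ 5 (mod 8), (2/13) = -1, so (2/13)^2 = +1.
Reached (1/13) = 1. Collecting the sign flips along the way, the symbol is +1.

1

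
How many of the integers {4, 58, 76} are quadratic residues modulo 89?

(4/89) = +1 → QR.
(58/89) = -1 → non-residue.
(76/89) = -1 → non-residue.
Total quadratic residues among the 3: 1.

1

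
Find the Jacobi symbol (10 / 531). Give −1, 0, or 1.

-1

Pull out 2: since 531 ≡ 3 (mod 8), (2/531) = -1.
Reciprocity: 5 ≡ 1 and 531 ≡ 3 (mod 4), so (5/531) = +(531/5).
Reduce top mod 5: now compute (1/5).
Reached (1/5) = 1. Collecting the sign flips along the way, the symbol is -1.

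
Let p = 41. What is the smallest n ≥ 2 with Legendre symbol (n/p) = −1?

3

(2/41) = +1, so 2 is a residue.
(3/41) = −1, so 3 is the smallest positive non-residue mod 41.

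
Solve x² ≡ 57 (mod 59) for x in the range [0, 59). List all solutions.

23, 36

Since 59 ≡ 3 (mod 4), a square root of 57 is 57^((59+1)/4) = 57^15 mod 59.
Repeated squaring: 57^2≡4, 57^4≡16, 57^8≡20 (mod 59).
57^15 = 57^(8+4+2+1) ≡ 36 (mod 59).
Check: 36² = 1296 ≡ 57 (mod 59). The two roots are 23 and 36.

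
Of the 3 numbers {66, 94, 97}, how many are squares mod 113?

1

(66/113) = -1 → non-residue.
(94/113) = -1 → non-residue.
(97/113) = +1 → QR.
Total quadratic residues among the 3: 1.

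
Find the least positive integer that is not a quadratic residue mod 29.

(2/29) = −1, so 2 is the smallest positive non-residue mod 29.

2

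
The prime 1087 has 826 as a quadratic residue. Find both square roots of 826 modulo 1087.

103, 984

Since 1087 ≡ 3 (mod 4), a square root of 826 is 826^((1087+1)/4) = 826^272 mod 1087.
Repeated squaring: 826^2≡727, 826^4≡247, 826^8≡137, 826^16≡290, 826^32≡401, 826^64≡1012, 826^128≡190, 826^256≡229 (mod 1087).
826^272 = 826^(256+16) ≡ 103 (mod 1087).
Check: 103² = 10609 ≡ 826 (mod 1087). The two roots are 103 and 984.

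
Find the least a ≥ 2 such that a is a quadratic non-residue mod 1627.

(2/1627) = −1, so 2 is the smallest positive non-residue mod 1627.

2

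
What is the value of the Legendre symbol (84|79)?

First reduce: 84 ≡ 5 (mod 79).
Reciprocity: 5 ≡ 1 and 79 ≡ 3 (mod 4), so (5/79) = +(79/5).
Reduce top mod 5: now compute (4/5).
Pull out 2^2: since 5 ≡ 5 (mod 8), (2/5) = -1, so (2/5)^2 = +1.
Reached (1/5) = 1. Collecting the sign flips along the way, the symbol is +1.

1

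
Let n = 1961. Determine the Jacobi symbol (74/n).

0

Pull out 2: since 1961 ≡ 1 (mod 8), (2/1961) = +1.
Reciprocity: 37 ≡ 1 and 1961 ≡ 1 (mod 4), so (37/1961) = +(1961/37).
Reduce top mod 37: now compute (0/37).
Top reduces to 0: gcd > 1, so the symbol is 0.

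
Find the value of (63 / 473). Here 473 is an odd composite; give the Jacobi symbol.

1

Reciprocity: 63 ≡ 3 and 473 ≡ 1 (mod 4), so (63/473) = +(473/63).
Reduce top mod 63: now compute (32/63).
Pull out 2^5: since 63 ≡ 7 (mod 8), (2/63) = +1, so (2/63)^5 = +1.
Reached (1/63) = 1. Collecting the sign flips along the way, the symbol is +1.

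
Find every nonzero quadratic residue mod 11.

Square k = 1,…,5 (k and 11−k give the same square):
1²=1, 2²=4, 3²=9, 4²≡5, 5²≡3 (mod 11).
So the quadratic residues mod 11 are {1, 3, 4, 5, 9}.

1, 3, 4, 5, 9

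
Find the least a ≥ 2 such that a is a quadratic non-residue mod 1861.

2

(2/1861) = −1, so 2 is the smallest positive non-residue mod 1861.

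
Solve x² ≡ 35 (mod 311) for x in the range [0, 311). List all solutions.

Since 311 ≡ 3 (mod 4), a square root of 35 is 35^((311+1)/4) = 35^78 mod 311.
Repeated squaring: 35^2≡292, 35^4≡50, 35^8≡12, 35^16≡144, 35^32≡210, 35^64≡249 (mod 311).
35^78 = 35^(64+8+4+2) ≡ 208 (mod 311).
Check: 208² = 43264 ≡ 35 (mod 311). The two roots are 103 and 208.

103, 208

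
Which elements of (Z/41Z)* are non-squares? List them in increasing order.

3 6 7 11 12 13 14 15 17 19 22 24 26 27 28 29 30 34 35 38

Square k = 1,…,20 (k and 41−k give the same square):
1²=1, 2²=4, 3²=9, 4²=16, 5²=25, 6²=36, 7²≡8, 8²≡23, 9²≡40, 10²≡18, 11²≡39, 12²≡21, 13²≡5, 14²≡32, 15²≡20, 16²≡10, 17²≡2, 18²≡37, 19²≡33, 20²≡31 (mod 41).
The residues are {1, 2, 4, 5, 8, 9, 10, 16, 18, 20, 21, 23, 25, 31, 32, 33, 36, 37, 39, 40}; the non-residues are the remaining 20 nonzero classes.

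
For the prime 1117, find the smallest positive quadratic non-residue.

2

(2/1117) = −1, so 2 is the smallest positive non-residue mod 1117.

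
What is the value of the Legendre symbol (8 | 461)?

Euler's criterion: (8/461) ≡ 8^230 (mod 461).
8^2 ≡ 64 (mod 461)
8^4 ≡ 408 (mod 461)
8^8 ≡ 43 (mod 461)
8^16 ≡ 5 (mod 461)
8^32 ≡ 25 (mod 461)
8^64 ≡ 164 (mod 461)
8^128 ≡ 158 (mod 461)
8^230 = 8^(128+64+32+4+2) ≡ 460 (mod 461).
Result is 460 ≡ −1, so (8/461) = −1.

-1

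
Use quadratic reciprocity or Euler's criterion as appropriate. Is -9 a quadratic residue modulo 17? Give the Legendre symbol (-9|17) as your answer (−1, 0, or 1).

Euler's criterion: (-9/17) ≡ 8^8 (mod 17).
8^2 ≡ 13 (mod 17)
8^4 ≡ 16 (mod 17)
8^8 ≡ 1 (mod 17)
8^8 = 8^(8) ≡ 1 (mod 17).
Result is 1, so (-9/17) = 1.

1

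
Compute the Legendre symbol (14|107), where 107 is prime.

1

Pull out 2: since 107 ≡ 3 (mod 8), (2/107) = -1.
Reciprocity: 7 ≡ 3 and 107 ≡ 3 (mod 4), so (7/107) = −(107/7).
Reduce top mod 7: now compute (2/7).
Pull out 2: since 7 ≡ 7 (mod 8), (2/7) = +1.
Reached (1/7) = 1. Collecting the sign flips along the way, the symbol is +1.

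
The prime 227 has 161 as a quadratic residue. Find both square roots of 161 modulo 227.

36, 191

Since 227 ≡ 3 (mod 4), a square root of 161 is 161^((227+1)/4) = 161^57 mod 227.
Repeated squaring: 161^2≡43, 161^4≡33, 161^8≡181, 161^16≡73, 161^32≡108 (mod 227).
161^57 = 161^(32+16+8+1) ≡ 36 (mod 227).
Check: 36² = 1296 ≡ 161 (mod 227). The two roots are 36 and 191.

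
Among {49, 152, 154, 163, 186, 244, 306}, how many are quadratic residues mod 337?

1

(49/337) = +1 → QR.
(152/337) = -1 → non-residue.
(154/337) = -1 → non-residue.
(163/337) = -1 → non-residue.
(186/337) = -1 → non-residue.
(244/337) = -1 → non-residue.
(306/337) = -1 → non-residue.
Total quadratic residues among the 7: 1.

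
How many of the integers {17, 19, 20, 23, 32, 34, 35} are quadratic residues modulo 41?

(17/41) = -1 → non-residue.
(19/41) = -1 → non-residue.
(20/41) = +1 → QR.
(23/41) = +1 → QR.
(32/41) = +1 → QR.
(34/41) = -1 → non-residue.
(35/41) = -1 → non-residue.
Total quadratic residues among the 7: 3.

3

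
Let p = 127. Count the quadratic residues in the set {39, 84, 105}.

1

(39/127) = -1 → non-residue.
(84/127) = +1 → QR.
(105/127) = -1 → non-residue.
Total quadratic residues among the 3: 1.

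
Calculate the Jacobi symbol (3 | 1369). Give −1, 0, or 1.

Reciprocity: 3 ≡ 3 and 1369 ≡ 1 (mod 4), so (3/1369) = +(1369/3).
Reduce top mod 3: now compute (1/3).
Reached (1/3) = 1. Collecting the sign flips along the way, the symbol is +1.

1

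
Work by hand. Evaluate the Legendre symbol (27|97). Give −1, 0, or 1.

Reciprocity: 27 ≡ 3 and 97 ≡ 1 (mod 4), so (27/97) = +(97/27).
Reduce top mod 27: now compute (16/27).
Pull out 2^4: since 27 ≡ 3 (mod 8), (2/27) = -1, so (2/27)^4 = +1.
Reached (1/27) = 1. Collecting the sign flips along the way, the symbol is +1.

1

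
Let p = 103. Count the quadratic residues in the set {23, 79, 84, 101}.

2

(23/103) = +1 → QR.
(79/103) = +1 → QR.
(84/103) = -1 → non-residue.
(101/103) = -1 → non-residue.
Total quadratic residues among the 4: 2.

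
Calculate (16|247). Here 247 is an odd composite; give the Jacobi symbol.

1

Pull out 2^4: since 247 ≡ 7 (mod 8), (2/247) = +1, so (2/247)^4 = +1.
Reached (1/247) = 1. Collecting the sign flips along the way, the symbol is +1.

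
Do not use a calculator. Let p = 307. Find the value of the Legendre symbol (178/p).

Pull out 2: since 307 ≡ 3 (mod 8), (2/307) = -1.
Reciprocity: 89 ≡ 1 and 307 ≡ 3 (mod 4), so (89/307) = +(307/89).
Reduce top mod 89: now compute (40/89).
Pull out 2^3: since 89 ≡ 1 (mod 8), (2/89) = +1, so (2/89)^3 = +1.
Reciprocity: 5 ≡ 1 and 89 ≡ 1 (mod 4), so (5/89) = +(89/5).
Reduce top mod 5: now compute (4/5).
Pull out 2^2: since 5 ≡ 5 (mod 8), (2/5) = -1, so (2/5)^2 = +1.
Reached (1/5) = 1. Collecting the sign flips along the way, the symbol is -1.

-1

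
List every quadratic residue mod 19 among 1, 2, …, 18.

Square k = 1,…,9 (k and 19−k give the same square):
1²=1, 2²=4, 3²=9, 4²=16, 5²≡6, 6²≡17, 7²≡11, 8²≡7, 9²≡5 (mod 19).
So the quadratic residues mod 19 are {1, 4, 5, 6, 7, 9, 11, 16, 17}.

1,4,5,6,7,9,11,16,17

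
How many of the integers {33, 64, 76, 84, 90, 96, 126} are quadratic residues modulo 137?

3

(33/137) = -1 → non-residue.
(64/137) = +1 → QR.
(76/137) = +1 → QR.
(84/137) = -1 → non-residue.
(90/137) = -1 → non-residue.
(96/137) = -1 → non-residue.
(126/137) = +1 → QR.
Total quadratic residues among the 7: 3.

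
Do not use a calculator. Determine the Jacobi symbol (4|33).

1

Pull out 2^2: since 33 ≡ 1 (mod 8), (2/33) = +1, so (2/33)^2 = +1.
Reached (1/33) = 1. Collecting the sign flips along the way, the symbol is +1.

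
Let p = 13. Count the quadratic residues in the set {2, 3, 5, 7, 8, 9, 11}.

(2/13) = -1 → non-residue.
(3/13) = +1 → QR.
(5/13) = -1 → non-residue.
(7/13) = -1 → non-residue.
(8/13) = -1 → non-residue.
(9/13) = +1 → QR.
(11/13) = -1 → non-residue.
Total quadratic residues among the 7: 2.

2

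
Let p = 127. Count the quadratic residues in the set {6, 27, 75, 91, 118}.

(6/127) = -1 → non-residue.
(27/127) = -1 → non-residue.
(75/127) = -1 → non-residue.
(91/127) = -1 → non-residue.
(118/127) = -1 → non-residue.
Total quadratic residues among the 5: 0.

0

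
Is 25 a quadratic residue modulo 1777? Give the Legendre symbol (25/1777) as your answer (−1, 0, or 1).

1

Reciprocity: 25 ≡ 1 and 1777 ≡ 1 (mod 4), so (25/1777) = +(1777/25).
Reduce top mod 25: now compute (2/25).
Pull out 2: since 25 ≡ 1 (mod 8), (2/25) = +1.
Reached (1/25) = 1. Collecting the sign flips along the way, the symbol is +1.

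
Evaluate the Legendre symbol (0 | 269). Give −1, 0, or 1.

0

Top reduces to 0: gcd > 1, so the symbol is 0.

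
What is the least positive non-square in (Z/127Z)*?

(2/127) = +1, so 2 is a residue.
(3/127) = −1, so 3 is the smallest positive non-residue mod 127.

3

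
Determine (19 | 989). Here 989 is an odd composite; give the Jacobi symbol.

Reciprocity: 19 ≡ 3 and 989 ≡ 1 (mod 4), so (19/989) = +(989/19).
Reduce top mod 19: now compute (1/19).
Reached (1/19) = 1. Collecting the sign flips along the way, the symbol is +1.

1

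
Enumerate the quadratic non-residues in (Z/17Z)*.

3, 5, 6, 7, 10, 11, 12, 14

Square k = 1,…,8 (k and 17−k give the same square):
1²=1, 2²=4, 3²=9, 4²=16, 5²≡8, 6²≡2, 7²≡15, 8²≡13 (mod 17).
The residues are {1, 2, 4, 8, 9, 13, 15, 16}; the non-residues are the remaining 8 nonzero classes.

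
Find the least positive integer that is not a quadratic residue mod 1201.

11

(2/1201) = +1, so 2 is a residue.
(3/1201) = +1, so 3 is a residue.
(4/1201) = +1, so 4 is a residue.
(5/1201) = +1, so 5 is a residue.
(6/1201) = +1, so 6 is a residue.
(7/1201) = +1, so 7 is a residue.
(8/1201) = +1, so 8 is a residue.
(9/1201) = +1, so 9 is a residue.
(10/1201) = +1, so 10 is a residue.
(11/1201) = −1, so 11 is the smallest positive non-residue mod 1201.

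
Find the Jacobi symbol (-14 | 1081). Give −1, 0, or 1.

-1

First reduce: -14 ≡ 1067 (mod 1081).
Reciprocity: 1067 ≡ 3 and 1081 ≡ 1 (mod 4), so (1067/1081) = +(1081/1067).
Reduce top mod 1067: now compute (14/1067).
Pull out 2: since 1067 ≡ 3 (mod 8), (2/1067) = -1.
Reciprocity: 7 ≡ 3 and 1067 ≡ 3 (mod 4), so (7/1067) = −(1067/7).
Reduce top mod 7: now compute (3/7).
Reciprocity: 3 ≡ 3 and 7 ≡ 3 (mod 4), so (3/7) = −(7/3).
Reduce top mod 3: now compute (1/3).
Reached (1/3) = 1. Collecting the sign flips along the way, the symbol is -1.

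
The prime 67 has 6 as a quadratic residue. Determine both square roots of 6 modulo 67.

26, 41

Since 67 ≡ 3 (mod 4), a square root of 6 is 6^((67+1)/4) = 6^17 mod 67.
Repeated squaring: 6^2≡36, 6^4≡23, 6^8≡60, 6^16≡49 (mod 67).
6^17 = 6^(16+1) ≡ 26 (mod 67).
Check: 26² = 676 ≡ 6 (mod 67). The two roots are 26 and 41.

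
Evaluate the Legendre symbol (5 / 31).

1

Euler's criterion: (5/31) ≡ 5^15 (mod 31).
5^2 ≡ 25 (mod 31)
5^4 ≡ 5 (mod 31)
5^8 ≡ 25 (mod 31)
5^15 = 5^(8+4+2+1) ≡ 1 (mod 31).
Result is 1, so (5/31) = 1.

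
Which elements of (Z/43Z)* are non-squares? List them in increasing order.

Square k = 1,…,21 (k and 43−k give the same square):
1²=1, 2²=4, 3²=9, 4²=16, 5²=25, 6²=36, 7²≡6, 8²≡21, 9²≡38, 10²≡14, 11²≡35, 12²≡15, 13²≡40, 14²≡24, 15²≡10, 16²≡41, 17²≡31, 18²≡23, 19²≡17, 20²≡13, 21²≡11 (mod 43).
The residues are {1, 4, 6, 9, 10, 11, 13, 14, 15, 16, 17, 21, 23, 24, 25, 31, 35, 36, 38, 40, 41}; the non-residues are the remaining 21 nonzero classes.

2 3 5 7 8 12 18 19 20 22 26 27 28 29 30 32 33 34 37 39 42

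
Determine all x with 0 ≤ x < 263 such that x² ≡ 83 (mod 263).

Since 263 ≡ 3 (mod 4), a square root of 83 is 83^((263+1)/4) = 83^66 mod 263.
Repeated squaring: 83^2≡51, 83^4≡234, 83^8≡52, 83^16≡74, 83^32≡216, 83^64≡105 (mod 263).
83^66 = 83^(64+2) ≡ 95 (mod 263).
Check: 95² = 9025 ≡ 83 (mod 263). The two roots are 95 and 168.

95, 168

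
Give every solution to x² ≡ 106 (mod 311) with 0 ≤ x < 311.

130, 181

Since 311 ≡ 3 (mod 4), a square root of 106 is 106^((311+1)/4) = 106^78 mod 311.
Repeated squaring: 106^2≡40, 106^4≡45, 106^8≡159, 106^16≡90, 106^32≡14, 106^64≡196 (mod 311).
106^78 = 106^(64+8+4+2) ≡ 130 (mod 311).
Check: 130² = 16900 ≡ 106 (mod 311). The two roots are 130 and 181.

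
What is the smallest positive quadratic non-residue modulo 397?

2

(2/397) = −1, so 2 is the smallest positive non-residue mod 397.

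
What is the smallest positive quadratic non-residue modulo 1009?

11

(2/1009) = +1, so 2 is a residue.
(3/1009) = +1, so 3 is a residue.
(4/1009) = +1, so 4 is a residue.
(5/1009) = +1, so 5 is a residue.
(6/1009) = +1, so 6 is a residue.
(7/1009) = +1, so 7 is a residue.
(8/1009) = +1, so 8 is a residue.
(9/1009) = +1, so 9 is a residue.
(10/1009) = +1, so 10 is a residue.
(11/1009) = −1, so 11 is the smallest positive non-residue mod 1009.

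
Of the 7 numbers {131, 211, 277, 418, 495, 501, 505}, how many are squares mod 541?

(131/541) = -1 → non-residue.
(211/541) = +1 → QR.
(277/541) = +1 → QR.
(418/541) = +1 → QR.
(495/541) = -1 → non-residue.
(501/541) = -1 → non-residue.
(505/541) = +1 → QR.
Total quadratic residues among the 7: 4.

4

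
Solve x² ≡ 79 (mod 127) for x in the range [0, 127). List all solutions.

29, 98

Since 127 ≡ 3 (mod 4), a square root of 79 is 79^((127+1)/4) = 79^32 mod 127.
Repeated squaring: 79^2≡18, 79^4≡70, 79^8≡74, 79^16≡15, 79^32≡98 (mod 127).
79^32 = 79^(32) ≡ 98 (mod 127).
Check: 98² = 9604 ≡ 79 (mod 127). The two roots are 29 and 98.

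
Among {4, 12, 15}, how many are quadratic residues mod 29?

(4/29) = +1 → QR.
(12/29) = -1 → non-residue.
(15/29) = -1 → non-residue.
Total quadratic residues among the 3: 1.

1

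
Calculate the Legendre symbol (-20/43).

1

First reduce: -20 ≡ 23 (mod 43).
Reciprocity: 23 ≡ 3 and 43 ≡ 3 (mod 4), so (23/43) = −(43/23).
Reduce top mod 23: now compute (20/23).
Pull out 2^2: since 23 ≡ 7 (mod 8), (2/23) = +1, so (2/23)^2 = +1.
Reciprocity: 5 ≡ 1 and 23 ≡ 3 (mod 4), so (5/23) = +(23/5).
Reduce top mod 5: now compute (3/5).
Reciprocity: 3 ≡ 3 and 5 ≡ 1 (mod 4), so (3/5) = +(5/3).
Reduce top mod 3: now compute (2/3).
Pull out 2: since 3 ≡ 3 (mod 8), (2/3) = -1.
Reached (1/3) = 1. Collecting the sign flips along the way, the symbol is +1.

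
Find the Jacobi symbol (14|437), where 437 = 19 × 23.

Pull out 2: since 437 ≡ 5 (mod 8), (2/437) = -1.
Reciprocity: 7 ≡ 3 and 437 ≡ 1 (mod 4), so (7/437) = +(437/7).
Reduce top mod 7: now compute (3/7).
Reciprocity: 3 ≡ 3 and 7 ≡ 3 (mod 4), so (3/7) = −(7/3).
Reduce top mod 3: now compute (1/3).
Reached (1/3) = 1. Collecting the sign flips along the way, the symbol is +1.

1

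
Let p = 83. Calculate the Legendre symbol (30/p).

Pull out 2: since 83 ≡ 3 (mod 8), (2/83) = -1.
Reciprocity: 15 ≡ 3 and 83 ≡ 3 (mod 4), so (15/83) = −(83/15).
Reduce top mod 15: now compute (8/15).
Pull out 2^3: since 15 ≡ 7 (mod 8), (2/15) = +1, so (2/15)^3 = +1.
Reached (1/15) = 1. Collecting the sign flips along the way, the symbol is +1.

1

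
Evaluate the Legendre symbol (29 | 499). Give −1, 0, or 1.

1

Reciprocity: 29 ≡ 1 and 499 ≡ 3 (mod 4), so (29/499) = +(499/29).
Reduce top mod 29: now compute (6/29).
Pull out 2: since 29 ≡ 5 (mod 8), (2/29) = -1.
Reciprocity: 3 ≡ 3 and 29 ≡ 1 (mod 4), so (3/29) = +(29/3).
Reduce top mod 3: now compute (2/3).
Pull out 2: since 3 ≡ 3 (mod 8), (2/3) = -1.
Reached (1/3) = 1. Collecting the sign flips along the way, the symbol is +1.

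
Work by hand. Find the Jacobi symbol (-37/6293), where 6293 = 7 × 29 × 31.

First reduce: -37 ≡ 6256 (mod 6293).
Pull out 2^4: since 6293 ≡ 5 (mod 8), (2/6293) = -1, so (2/6293)^4 = +1.
Reciprocity: 391 ≡ 3 and 6293 ≡ 1 (mod 4), so (391/6293) = +(6293/391).
Reduce top mod 391: now compute (37/391).
Reciprocity: 37 ≡ 1 and 391 ≡ 3 (mod 4), so (37/391) = +(391/37).
Reduce top mod 37: now compute (21/37).
Reciprocity: 21 ≡ 1 and 37 ≡ 1 (mod 4), so (21/37) = +(37/21).
Reduce top mod 21: now compute (16/21).
Pull out 2^4: since 21 ≡ 5 (mod 8), (2/21) = -1, so (2/21)^4 = +1.
Reached (1/21) = 1. Collecting the sign flips along the way, the symbol is +1.

1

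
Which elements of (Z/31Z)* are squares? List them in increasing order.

Square k = 1,…,15 (k and 31−k give the same square):
1²=1, 2²=4, 3²=9, 4²=16, 5²=25, 6²≡5, 7²≡18, 8²≡2, 9²≡19, 10²≡7, 11²≡28, 12²≡20, 13²≡14, 14²≡10, 15²≡8 (mod 31).
So the quadratic residues mod 31 are {1, 2, 4, 5, 7, 8, 9, 10, 14, 16, 18, 19, 20, 25, 28}.

1 2 4 5 7 8 9 10 14 16 18 19 20 25 28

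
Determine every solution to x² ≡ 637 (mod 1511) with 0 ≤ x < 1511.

Since 1511 ≡ 3 (mod 4), a square root of 637 is 637^((1511+1)/4) = 637^378 mod 1511.
Repeated squaring: 637^2≡821, 637^4≡135, 637^8≡93, 637^16≡1094, 637^32≡124, 637^64≡266, 637^128≡1250, 637^256≡126 (mod 1511).
637^378 = 637^(256+64+32+16+8+2) ≡ 137 (mod 1511).
Check: 137² = 18769 ≡ 637 (mod 1511). The two roots are 137 and 1374.

137, 1374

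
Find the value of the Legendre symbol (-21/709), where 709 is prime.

1

Euler's criterion: (-21/709) ≡ 688^354 (mod 709).
688^2 ≡ 441 (mod 709)
688^4 ≡ 215 (mod 709)
688^8 ≡ 140 (mod 709)
688^16 ≡ 457 (mod 709)
688^32 ≡ 403 (mod 709)
688^64 ≡ 48 (mod 709)
688^128 ≡ 177 (mod 709)
688^256 ≡ 133 (mod 709)
688^354 = 688^(256+64+32+2) ≡ 1 (mod 709).
Result is 1, so (-21/709) = 1.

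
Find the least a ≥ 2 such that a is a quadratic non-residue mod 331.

(2/331) = −1, so 2 is the smallest positive non-residue mod 331.

2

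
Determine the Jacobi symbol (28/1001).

0

Pull out 2^2: since 1001 ≡ 1 (mod 8), (2/1001) = +1, so (2/1001)^2 = +1.
Reciprocity: 7 ≡ 3 and 1001 ≡ 1 (mod 4), so (7/1001) = +(1001/7).
Reduce top mod 7: now compute (0/7).
Top reduces to 0: gcd > 1, so the symbol is 0.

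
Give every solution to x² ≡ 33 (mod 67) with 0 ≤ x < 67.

Since 67 ≡ 3 (mod 4), a square root of 33 is 33^((67+1)/4) = 33^17 mod 67.
Repeated squaring: 33^2≡17, 33^4≡21, 33^8≡39, 33^16≡47 (mod 67).
33^17 = 33^(16+1) ≡ 10 (mod 67).
Check: 10² = 100 ≡ 33 (mod 67). The two roots are 10 and 57.

10, 57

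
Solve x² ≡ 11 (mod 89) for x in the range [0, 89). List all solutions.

10, 79

89 ≡ 1 (mod 4), so we find a root by search.
Trying successive values, 10² = 100 ≡ 11 (mod 89). The other root is 89 − 10 = 79.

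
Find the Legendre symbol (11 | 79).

Reciprocity: 11 ≡ 3 and 79 ≡ 3 (mod 4), so (11/79) = −(79/11).
Reduce top mod 11: now compute (2/11).
Pull out 2: since 11 ≡ 3 (mod 8), (2/11) = -1.
Reached (1/11) = 1. Collecting the sign flips along the way, the symbol is +1.

1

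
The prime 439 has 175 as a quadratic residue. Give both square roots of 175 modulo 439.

53, 386

Since 439 ≡ 3 (mod 4), a square root of 175 is 175^((439+1)/4) = 175^110 mod 439.
Repeated squaring: 175^2≡334, 175^4≡50, 175^8≡305, 175^16≡396, 175^32≡93, 175^64≡308 (mod 439).
175^110 = 175^(64+32+8+4+2) ≡ 53 (mod 439).
Check: 53² = 2809 ≡ 175 (mod 439). The two roots are 53 and 386.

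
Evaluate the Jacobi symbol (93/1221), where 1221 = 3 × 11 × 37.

Reciprocity: 93 ≡ 1 and 1221 ≡ 1 (mod 4), so (93/1221) = +(1221/93).
Reduce top mod 93: now compute (12/93).
Pull out 2^2: since 93 ≡ 5 (mod 8), (2/93) = -1, so (2/93)^2 = +1.
Reciprocity: 3 ≡ 3 and 93 ≡ 1 (mod 4), so (3/93) = +(93/3).
Reduce top mod 3: now compute (0/3).
Top reduces to 0: gcd > 1, so the symbol is 0.

0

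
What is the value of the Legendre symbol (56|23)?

-1

Euler's criterion: (56/23) ≡ 10^11 (mod 23).
10^2 ≡ 8 (mod 23)
10^4 ≡ 18 (mod 23)
10^8 ≡ 2 (mod 23)
10^11 = 10^(8+2+1) ≡ 22 (mod 23).
Result is 22 ≡ −1, so (56/23) = −1.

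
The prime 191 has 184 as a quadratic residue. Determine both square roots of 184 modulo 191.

39, 152

Since 191 ≡ 3 (mod 4), a square root of 184 is 184^((191+1)/4) = 184^48 mod 191.
Repeated squaring: 184^2≡49, 184^4≡109, 184^8≡39, 184^16≡184, 184^32≡49 (mod 191).
184^48 = 184^(32+16) ≡ 39 (mod 191).
Check: 39² = 1521 ≡ 184 (mod 191). The two roots are 39 and 152.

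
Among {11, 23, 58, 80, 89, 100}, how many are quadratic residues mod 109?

(11/109) = -1 → non-residue.
(23/109) = -1 → non-residue.
(58/109) = -1 → non-residue.
(80/109) = +1 → QR.
(89/109) = +1 → QR.
(100/109) = +1 → QR.
Total quadratic residues among the 6: 3.

3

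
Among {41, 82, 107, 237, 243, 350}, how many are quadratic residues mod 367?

(41/367) = +1 → QR.
(82/367) = +1 → QR.
(107/367) = +1 → QR.
(237/367) = +1 → QR.
(243/367) = -1 → non-residue.
(350/367) = +1 → QR.
Total quadratic residues among the 6: 5.

5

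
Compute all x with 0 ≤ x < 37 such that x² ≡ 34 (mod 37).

16, 21

37 ≡ 1 (mod 4), so we find a root by search.
Trying successive values, 16² = 256 ≡ 34 (mod 37). The other root is 37 − 16 = 21.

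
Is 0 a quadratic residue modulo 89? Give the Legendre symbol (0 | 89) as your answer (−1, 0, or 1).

Top reduces to 0: gcd > 1, so the symbol is 0.

0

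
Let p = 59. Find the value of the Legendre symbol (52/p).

Pull out 2^2: since 59 ≡ 3 (mod 8), (2/59) = -1, so (2/59)^2 = +1.
Reciprocity: 13 ≡ 1 and 59 ≡ 3 (mod 4), so (13/59) = +(59/13).
Reduce top mod 13: now compute (7/13).
Reciprocity: 7 ≡ 3 and 13 ≡ 1 (mod 4), so (7/13) = +(13/7).
Reduce top mod 7: now compute (6/7).
Pull out 2: since 7 ≡ 7 (mod 8), (2/7) = +1.
Reciprocity: 3 ≡ 3 and 7 ≡ 3 (mod 4), so (3/7) = −(7/3).
Reduce top mod 3: now compute (1/3).
Reached (1/3) = 1. Collecting the sign flips along the way, the symbol is -1.

-1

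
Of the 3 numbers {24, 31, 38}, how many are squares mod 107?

0

(24/107) = -1 → non-residue.
(31/107) = -1 → non-residue.
(38/107) = -1 → non-residue.
Total quadratic residues among the 3: 0.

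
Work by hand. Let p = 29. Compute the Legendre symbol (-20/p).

First reduce: -20 ≡ 9 (mod 29).
Reciprocity: 9 ≡ 1 and 29 ≡ 1 (mod 4), so (9/29) = +(29/9).
Reduce top mod 9: now compute (2/9).
Pull out 2: since 9 ≡ 1 (mod 8), (2/9) = +1.
Reached (1/9) = 1. Collecting the sign flips along the way, the symbol is +1.

1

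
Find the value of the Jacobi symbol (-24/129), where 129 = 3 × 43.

First reduce: -24 ≡ 105 (mod 129).
Reciprocity: 105 ≡ 1 and 129 ≡ 1 (mod 4), so (105/129) = +(129/105).
Reduce top mod 105: now compute (24/105).
Pull out 2^3: since 105 ≡ 1 (mod 8), (2/105) = +1, so (2/105)^3 = +1.
Reciprocity: 3 ≡ 3 and 105 ≡ 1 (mod 4), so (3/105) = +(105/3).
Reduce top mod 3: now compute (0/3).
Top reduces to 0: gcd > 1, so the symbol is 0.

0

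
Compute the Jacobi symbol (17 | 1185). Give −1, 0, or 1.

Reciprocity: 17 ≡ 1 and 1185 ≡ 1 (mod 4), so (17/1185) = +(1185/17).
Reduce top mod 17: now compute (12/17).
Pull out 2^2: since 17 ≡ 1 (mod 8), (2/17) = +1, so (2/17)^2 = +1.
Reciprocity: 3 ≡ 3 and 17 ≡ 1 (mod 4), so (3/17) = +(17/3).
Reduce top mod 3: now compute (2/3).
Pull out 2: since 3 ≡ 3 (mod 8), (2/3) = -1.
Reached (1/3) = 1. Collecting the sign flips along the way, the symbol is -1.

-1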